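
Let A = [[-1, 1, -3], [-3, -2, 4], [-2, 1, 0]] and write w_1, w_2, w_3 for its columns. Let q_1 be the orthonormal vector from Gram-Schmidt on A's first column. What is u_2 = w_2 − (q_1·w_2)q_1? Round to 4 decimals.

q_1 = w_1/‖w_1‖ = (-1, -3, -2)/3.7417 = (-0.2673, -0.8018, -0.5345).
r_{12} = q_1·w_2 = 0.8018.
u_2 = w_2 − 0.8018·q_1 = (1.2143, -1.3571, 1.4286).

u_2 = (1.2143, -1.3571, 1.4286)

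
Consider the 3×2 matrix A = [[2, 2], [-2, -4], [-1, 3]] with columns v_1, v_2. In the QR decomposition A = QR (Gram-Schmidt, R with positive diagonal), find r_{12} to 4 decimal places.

r_{12} = 3.0000

q_1 = v_1/‖v_1‖ = (2, -2, -1)/3.0000 = (0.6667, -0.6667, -0.3333).
r_{12} = q_1·v_2 = 3.0000.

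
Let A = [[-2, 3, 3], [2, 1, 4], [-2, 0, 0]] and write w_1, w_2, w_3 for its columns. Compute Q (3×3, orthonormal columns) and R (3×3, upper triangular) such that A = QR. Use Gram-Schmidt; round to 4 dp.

Q = [[-0.5774, 0.7926, -0.1961], [0.5774, 0.5661, 0.5883], [-0.5774, -0.2265, 0.7845]], R = [[3.4641, -1.1547, 0.5774], [0.0000, 2.9439, 4.6423], [0.0000, 0.0000, 1.7650]]

w_1 = (-2, 2, -2); ‖w_1‖ = 3.4641, so e_1 = (-0.5774, 0.5774, -0.5774).
e_1·w_2 = (-0.5774)·3 + 0.5774·1 + (-0.5774)·0 = -1.1547.
u_2 = w_2 + 1.1547·e_1 = (2.3333, 1.6667, -0.6667).
‖u_2‖ = 2.9439, so e_2 = (0.7926, 0.5661, -0.2265).
e_1·w_3 = (-0.5774)·3 + 0.5774·4 + (-0.5774)·0 = 0.5774; e_2·w_3 = 0.7926·3 + 0.5661·4 + (-0.2265)·0 = 4.6423.
u_3 = w_3 − 0.5774·e_1 − 4.6423·e_2 = (-0.3462, 1.0385, 1.3846).
‖u_3‖ = 1.7650, so e_3 = (-0.1961, 0.5883, 0.7845).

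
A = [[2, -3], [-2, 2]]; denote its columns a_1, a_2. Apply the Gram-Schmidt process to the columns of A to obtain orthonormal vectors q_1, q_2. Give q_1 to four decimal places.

a_1 = (2, -2); ‖a_1‖ = 2.8284, so q_1 = (0.7071, -0.7071).

q_1 = (0.7071, -0.7071)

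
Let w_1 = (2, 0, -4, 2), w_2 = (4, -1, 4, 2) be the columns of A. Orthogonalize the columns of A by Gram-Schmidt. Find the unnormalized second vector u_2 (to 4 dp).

q_1 = w_1/‖w_1‖ = (2, 0, -4, 2)/4.8990 = (0.4082, 0.0000, -0.8165, 0.4082).
r_{12} = q_1·w_2 = -0.8165.
u_2 = w_2 + 0.8165·q_1 = (4.3333, -1.0000, 3.3333, 2.3333).

u_2 = (4.3333, -1.0000, 3.3333, 2.3333)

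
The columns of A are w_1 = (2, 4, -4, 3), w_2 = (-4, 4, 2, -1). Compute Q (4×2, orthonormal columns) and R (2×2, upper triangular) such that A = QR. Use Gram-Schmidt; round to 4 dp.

q_1 = w_1/‖w_1‖ = (2, 4, -4, 3)/6.7082 = (0.2981, 0.5963, -0.5963, 0.4472).
r_{12} = q_1·w_2 = -0.4472.
u_2 = w_2 + 0.4472·q_1 = (-3.8667, 4.2667, 1.7333, -0.8000).
‖u_2‖ = 6.0663, so q_2 = (-0.6374, 0.7033, 0.2857, -0.1319).

Q = [[0.2981, -0.6374], [0.5963, 0.7033], [-0.5963, 0.2857], [0.4472, -0.1319]], R = [[6.7082, -0.4472], [0.0000, 6.0663]]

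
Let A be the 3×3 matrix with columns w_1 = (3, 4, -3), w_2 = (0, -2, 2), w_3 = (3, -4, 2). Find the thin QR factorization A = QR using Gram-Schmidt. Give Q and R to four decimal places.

Q = [[0.5145, 0.8262, 0.2294], [0.6860, -0.2361, -0.6882], [-0.5145, 0.5115, -0.6882]], R = [[5.8310, -2.4010, -2.2295], [0.0000, 1.4951, 4.4459], [0.0000, 0.0000, 2.0647]]

w_1 = (3, 4, -3); ‖w_1‖ = 5.8310, so q_1 = (0.5145, 0.6860, -0.5145).
q_1·w_2 = 0.5145·0 + 0.6860·(-2) + (-0.5145)·2 = -2.4010.
u_2 = w_2 + 2.4010·q_1 = (1.2353, -0.3529, 0.7647).
‖u_2‖ = 1.4951, so q_2 = (0.8262, -0.2361, 0.5115).
q_1·w_3 = 0.5145·3 + 0.6860·(-4) + (-0.5145)·2 = -2.2295; q_2·w_3 = 0.8262·3 + (-0.2361)·(-4) + 0.5115·2 = 4.4459.
u_3 = w_3 + 2.2295·q_1 − 4.4459·q_2 = (0.4737, -1.4211, -1.4211).
‖u_3‖ = 2.0647, so q_3 = (0.2294, -0.6882, -0.6882).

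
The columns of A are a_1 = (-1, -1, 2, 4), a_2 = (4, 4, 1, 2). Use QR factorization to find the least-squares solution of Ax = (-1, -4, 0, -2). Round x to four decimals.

a_1 = (-1, -1, 2, 4); ‖a_1‖ = 4.6904, so e_1 = (-0.2132, -0.2132, 0.4264, 0.8528).
e_1·a_2 = (-0.2132)·4 + (-0.2132)·4 + 0.4264·1 + 0.8528·2 = 0.4264.
u_2 = a_2 − 0.4264·e_1 = (4.0909, 4.0909, 0.8182, 1.6364).
‖u_2‖ = 6.0678, so e_2 = (0.6742, 0.6742, 0.1348, 0.2697).
Qᵀb = (-0.6396, -3.9104).
Back-substitute: x_2 = -3.9104/6.0678 = -0.6444.
x_1 = (-0.6396 − 0.4264·(-0.6444))/4.6904 = -0.0778.

x = (-0.0778, -0.6444)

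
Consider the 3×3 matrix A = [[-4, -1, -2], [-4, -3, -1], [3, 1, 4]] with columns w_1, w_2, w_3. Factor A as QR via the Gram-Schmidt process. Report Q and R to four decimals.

e_1 = w_1/‖w_1‖ = (-4, -4, 3)/6.4031 = (-0.6247, -0.6247, 0.4685).
r_{12} = e_1·w_2 = 2.9673.
u_2 = w_2 − 2.9673·e_1 = (0.8537, -1.1463, -0.3902).
‖u_2‖ = 1.4816, so e_2 = (0.5762, -0.7737, -0.2634).
r_{13} = e_1·w_3 = 3.7482; r_{23} = e_2·w_3 = -1.4322.
u_3 = w_3 − 3.7482·e_1 + 1.4322·e_2 = (1.1667, 0.2333, 1.8667).
‖u_3‖ = 2.2136, so e_3 = (0.5270, 0.1054, 0.8433).

Q = [[-0.6247, 0.5762, 0.5270], [-0.6247, -0.7737, 0.1054], [0.4685, -0.2634, 0.8433]], R = [[6.4031, 2.9673, 3.7482], [0.0000, 1.4816, -1.4322], [0.0000, 0.0000, 2.2136]]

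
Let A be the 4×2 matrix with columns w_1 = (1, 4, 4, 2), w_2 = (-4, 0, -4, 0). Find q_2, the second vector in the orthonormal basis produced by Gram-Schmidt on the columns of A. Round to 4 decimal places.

q_2 = (-0.7515, 0.4697, -0.3993, 0.2349)

w_1 = (1, 4, 4, 2); ‖w_1‖ = 6.0828, so q_1 = (0.1644, 0.6576, 0.6576, 0.3288).
q_1·w_2 = 0.1644·(-4) + 0.6576·0 + 0.6576·(-4) + 0.3288·0 = -3.2880.
u_2 = w_2 + 3.2880·q_1 = (-3.4595, 2.1622, -1.8378, 1.0811).
‖u_2‖ = 4.6032, so q_2 = (-0.7515, 0.4697, -0.3993, 0.2349).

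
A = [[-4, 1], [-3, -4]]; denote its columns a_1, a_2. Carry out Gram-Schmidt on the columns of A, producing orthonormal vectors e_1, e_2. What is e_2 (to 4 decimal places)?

e_1 = a_1/‖a_1‖ = (-4, -3)/5.0000 = (-0.8000, -0.6000).
r_{12} = e_1·a_2 = 1.6000.
u_2 = a_2 − 1.6000·e_1 = (2.2800, -3.0400).
‖u_2‖ = 3.8000, so e_2 = (0.6000, -0.8000).

e_2 = (0.6000, -0.8000)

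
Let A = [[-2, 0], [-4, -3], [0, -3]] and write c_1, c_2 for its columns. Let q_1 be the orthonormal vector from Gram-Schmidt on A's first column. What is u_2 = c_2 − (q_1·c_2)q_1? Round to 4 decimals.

q_1 = c_1/‖c_1‖ = (-2, -4, 0)/4.4721 = (-0.4472, -0.8944, 0.0000).
r_{12} = q_1·c_2 = 2.6833.
u_2 = c_2 − 2.6833·q_1 = (1.2000, -0.6000, -3.0000).

u_2 = (1.2000, -0.6000, -3.0000)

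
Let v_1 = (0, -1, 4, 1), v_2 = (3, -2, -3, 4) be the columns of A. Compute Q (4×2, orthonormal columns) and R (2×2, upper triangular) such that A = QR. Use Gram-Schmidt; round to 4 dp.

Q = [[0.0000, 0.5000], [-0.2357, -0.3889], [0.9428, -0.2778], [0.2357, 0.7222]], R = [[4.2426, -1.4142], [0.0000, 6.0000]]

v_1 = (0, -1, 4, 1); ‖v_1‖ = 4.2426, so e_1 = (0.0000, -0.2357, 0.9428, 0.2357).
e_1·v_2 = 0.0000·3 + (-0.2357)·(-2) + 0.9428·(-3) + 0.2357·4 = -1.4142.
u_2 = v_2 + 1.4142·e_1 = (3.0000, -2.3333, -1.6667, 4.3333).
‖u_2‖ = 6.0000, so e_2 = (0.5000, -0.3889, -0.2778, 0.7222).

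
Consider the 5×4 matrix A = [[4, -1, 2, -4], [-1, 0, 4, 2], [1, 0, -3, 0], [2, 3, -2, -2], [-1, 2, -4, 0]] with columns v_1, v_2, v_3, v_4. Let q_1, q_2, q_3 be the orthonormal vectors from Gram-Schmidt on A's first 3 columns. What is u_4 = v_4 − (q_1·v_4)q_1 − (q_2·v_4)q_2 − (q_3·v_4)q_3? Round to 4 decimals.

v_1 = (4, -1, 1, 2, -1); ‖v_1‖ = 4.7958, so q_1 = (0.8341, -0.2085, 0.2085, 0.4170, -0.2085).
q_1·v_2 = 0.8341·(-1) + (-0.2085)·0 + 0.2085·0 + 0.4170·3 + (-0.2085)·2 = 0.0000.
u_2 = v_2 + 0.0000·q_1 = (-1.0000, 0.0000, 0.0000, 3.0000, 2.0000).
‖u_2‖ = 3.7417, so q_2 = (-0.2673, 0.0000, 0.0000, 0.8018, 0.5345).
q_1·v_3 = 0.8341·2 + (-0.2085)·4 + 0.2085·(-3) + 0.4170·(-2) + (-0.2085)·(-4) = 0.2085; q_2·v_3 = (-0.2673)·2 + 0.0000·4 + 0.0000·(-3) + 0.8018·(-2) + 0.5345·(-4) = -4.2762.
u_3 = v_3 − 0.2085·q_1 + 4.2762·q_2 = (0.6832, 4.0435, -3.0435, 1.3416, -1.6708).
‖u_3‖ = 5.5381, so q_3 = (0.1234, 0.7301, -0.5496, 0.2423, -0.3017).
q_1·v_4 = 0.8341·(-4) + (-0.2085)·2 + 0.2085·0 + 0.4170·(-2) + (-0.2085)·0 = -4.5873; q_2·v_4 = (-0.2673)·(-4) + 0.0000·2 + 0.0000·0 + 0.8018·(-2) + 0.5345·0 = -0.5345; q_3·v_4 = 0.1234·(-4) + 0.7301·2 + (-0.5496)·0 + 0.2423·(-2) + (-0.3017)·0 = 0.4823.
u_4 = v_4 + 4.5873·q_1 + 0.5345·q_2 − 0.4823·q_3 = (-0.3763, 0.6914, 1.2215, 0.2248, -0.5253).

u_4 = (-0.3763, 0.6914, 1.2215, 0.2248, -0.5253)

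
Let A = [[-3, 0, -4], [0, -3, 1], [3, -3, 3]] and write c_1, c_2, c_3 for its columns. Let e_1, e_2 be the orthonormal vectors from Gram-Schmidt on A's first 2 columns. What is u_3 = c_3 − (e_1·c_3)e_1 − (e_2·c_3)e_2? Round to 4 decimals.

c_1 = (-3, 0, 3); ‖c_1‖ = 4.2426, so e_1 = (-0.7071, 0.0000, 0.7071).
e_1·c_2 = (-0.7071)·0 + 0.0000·(-3) + 0.7071·(-3) = -2.1213.
u_2 = c_2 + 2.1213·e_1 = (-1.5000, -3.0000, -1.5000).
‖u_2‖ = 3.6742, so e_2 = (-0.4082, -0.8165, -0.4082).
e_1·c_3 = (-0.7071)·(-4) + 0.0000·1 + 0.7071·3 = 4.9497; e_2·c_3 = (-0.4082)·(-4) + (-0.8165)·1 + (-0.4082)·3 = -0.4082.
u_3 = c_3 − 4.9497·e_1 + 0.4082·e_2 = (-0.6667, 0.6667, -0.6667).

u_3 = (-0.6667, 0.6667, -0.6667)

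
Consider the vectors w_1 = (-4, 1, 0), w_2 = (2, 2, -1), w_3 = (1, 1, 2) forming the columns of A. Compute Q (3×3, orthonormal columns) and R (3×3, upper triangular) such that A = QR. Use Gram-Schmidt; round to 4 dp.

w_1 = (-4, 1, 0); ‖w_1‖ = 4.1231, so q_1 = (-0.9701, 0.2425, 0.0000).
q_1·w_2 = (-0.9701)·2 + 0.2425·2 + 0.0000·(-1) = -1.4552.
u_2 = w_2 + 1.4552·q_1 = (0.5882, 2.3529, -1.0000).
‖u_2‖ = 2.6234, so q_2 = (0.2242, 0.8969, -0.3812).
q_1·w_3 = (-0.9701)·1 + 0.2425·1 + 0.0000·2 = -0.7276; q_2·w_3 = 0.2242·1 + 0.8969·1 + (-0.3812)·2 = 0.3588.
u_3 = w_3 + 0.7276·q_1 − 0.3588·q_2 = (0.2137, 0.8547, 2.1368).
‖u_3‖ = 2.3113, so q_3 = (0.0925, 0.3698, 0.9245).

Q = [[-0.9701, 0.2242, 0.0925], [0.2425, 0.8969, 0.3698], [0.0000, -0.3812, 0.9245]], R = [[4.1231, -1.4552, -0.7276], [0.0000, 2.6234, 0.3588], [0.0000, 0.0000, 2.3113]]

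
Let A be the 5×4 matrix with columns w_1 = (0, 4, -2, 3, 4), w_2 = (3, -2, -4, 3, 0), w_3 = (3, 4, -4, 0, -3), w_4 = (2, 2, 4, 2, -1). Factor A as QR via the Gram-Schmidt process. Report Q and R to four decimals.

w_1 = (0, 4, -2, 3, 4); ‖w_1‖ = 6.7082, so q_1 = (0.0000, 0.5963, -0.2981, 0.4472, 0.5963).
q_1·w_2 = 0.0000·3 + 0.5963·(-2) + (-0.2981)·(-4) + 0.4472·3 + 0.5963·0 = 1.3416.
u_2 = w_2 − 1.3416·q_1 = (3.0000, -2.8000, -3.6000, 2.4000, -0.8000).
‖u_2‖ = 6.0166, so q_2 = (0.4986, -0.4654, -0.5983, 0.3989, -0.1330).
q_1·w_3 = 0.0000·3 + 0.5963·4 + (-0.2981)·(-4) + 0.4472·0 + 0.5963·(-3) = 1.7889; q_2·w_3 = 0.4986·3 + (-0.4654)·4 + (-0.5983)·(-4) + 0.3989·0 + (-0.1330)·(-3) = 2.4266.
u_3 = w_3 − 1.7889·q_1 − 2.4266·q_2 = (1.7901, 4.0626, -2.0147, -1.7680, -3.7440).
‖u_3‖ = 6.3962, so q_3 = (0.2799, 0.6352, -0.3150, -0.2764, -0.5853).
q_1·w_4 = 0.0000·2 + 0.5963·2 + (-0.2981)·4 + 0.4472·2 + 0.5963·(-1) = 0.2981; q_2·w_4 = 0.4986·2 + (-0.4654)·2 + (-0.5983)·4 + 0.3989·2 + (-0.1330)·(-1) = -1.3961; q_3·w_4 = 0.2799·2 + 0.6352·2 + (-0.3150)·4 + (-0.2764)·2 + (-0.5853)·(-1) = 0.6026.
u_4 = w_4 − 0.2981·q_1 + 1.3961·q_2 − 0.6026·q_3 = (2.5275, 0.7897, 3.4433, 2.5901, -1.0107).
‖u_4‖ = 5.1574, so q_4 = (0.4901, 0.1531, 0.6677, 0.5022, -0.1960).

Q = [[0.0000, 0.4986, 0.2799, 0.4901], [0.5963, -0.4654, 0.6352, 0.1531], [-0.2981, -0.5983, -0.3150, 0.6677], [0.4472, 0.3989, -0.2764, 0.5022], [0.5963, -0.1330, -0.5853, -0.1960]], R = [[6.7082, 1.3416, 1.7889, 0.2981], [0.0000, 6.0166, 2.4266, -1.3961], [0.0000, 0.0000, 6.3962, 0.6026], [0.0000, 0.0000, 0.0000, 5.1574]]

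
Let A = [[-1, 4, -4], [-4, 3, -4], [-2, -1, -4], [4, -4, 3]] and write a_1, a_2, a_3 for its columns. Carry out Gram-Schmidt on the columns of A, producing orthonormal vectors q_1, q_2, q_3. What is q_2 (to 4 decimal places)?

a_1 = (-1, -4, -2, 4); ‖a_1‖ = 6.0828, so q_1 = (-0.1644, -0.6576, -0.3288, 0.6576).
q_1·a_2 = (-0.1644)·4 + (-0.6576)·3 + (-0.3288)·(-1) + 0.6576·(-4) = -4.9320.
u_2 = a_2 + 4.9320·q_1 = (3.1892, -0.2432, -2.6216, -0.7568).
‖u_2‖ = 4.2042, so q_2 = (0.7586, -0.0579, -0.6236, -0.1800).

q_2 = (0.7586, -0.0579, -0.6236, -0.1800)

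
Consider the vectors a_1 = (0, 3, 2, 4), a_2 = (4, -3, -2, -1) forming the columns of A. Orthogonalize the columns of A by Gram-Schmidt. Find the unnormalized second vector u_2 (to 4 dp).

u_2 = (4.0000, -1.2414, -0.8276, 1.3448)

a_1 = (0, 3, 2, 4); ‖a_1‖ = 5.3852, so q_1 = (0.0000, 0.5571, 0.3714, 0.7428).
q_1·a_2 = 0.0000·4 + 0.5571·(-3) + 0.3714·(-2) + 0.7428·(-1) = -3.1568.
u_2 = a_2 + 3.1568·q_1 = (4.0000, -1.2414, -0.8276, 1.3448).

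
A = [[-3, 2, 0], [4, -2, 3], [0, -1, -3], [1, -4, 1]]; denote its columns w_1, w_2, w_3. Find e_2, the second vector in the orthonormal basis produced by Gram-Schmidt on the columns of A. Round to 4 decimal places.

e_2 = (-0.0217, 0.2172, -0.2824, -0.9341)

w_1 = (-3, 4, 0, 1); ‖w_1‖ = 5.0990, so e_1 = (-0.5883, 0.7845, 0.0000, 0.1961).
e_1·w_2 = (-0.5883)·2 + 0.7845·(-2) + 0.0000·(-1) + 0.1961·(-4) = -3.5301.
u_2 = w_2 + 3.5301·e_1 = (-0.0769, 0.7692, -1.0000, -3.3077).
‖u_2‖ = 3.5410, so e_2 = (-0.0217, 0.2172, -0.2824, -0.9341).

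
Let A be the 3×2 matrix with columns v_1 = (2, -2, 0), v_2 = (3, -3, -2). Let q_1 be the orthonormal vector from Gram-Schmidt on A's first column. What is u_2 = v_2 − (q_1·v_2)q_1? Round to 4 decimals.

q_1 = v_1/‖v_1‖ = (2, -2, 0)/2.8284 = (0.7071, -0.7071, 0.0000).
r_{12} = q_1·v_2 = 4.2426.
u_2 = v_2 − 4.2426·q_1 = (0.0000, 0.0000, -2.0000).

u_2 = (0.0000, 0.0000, -2.0000)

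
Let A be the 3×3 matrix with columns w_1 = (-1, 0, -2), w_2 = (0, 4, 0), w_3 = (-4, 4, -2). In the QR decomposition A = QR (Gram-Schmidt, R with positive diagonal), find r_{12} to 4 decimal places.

q_1 = w_1/‖w_1‖ = (-1, 0, -2)/2.2361 = (-0.4472, 0.0000, -0.8944).
r_{12} = q_1·w_2 = 0.0000.

r_{12} = 0.0000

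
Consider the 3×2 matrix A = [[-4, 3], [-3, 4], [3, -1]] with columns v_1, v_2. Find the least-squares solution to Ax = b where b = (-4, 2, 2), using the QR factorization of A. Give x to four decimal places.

e_1 = v_1/‖v_1‖ = (-4, -3, 3)/5.8310 = (-0.6860, -0.5145, 0.5145).
r_{12} = e_1·v_2 = -4.6305.
u_2 = v_2 + 4.6305·e_1 = (-0.1765, 1.6176, 1.3824).
‖u_2‖ = 2.1351, so e_2 = (-0.0827, 0.7576, 0.6474).
Qᵀb = (2.7440, 3.1407).
Back-substitute: x_2 = 3.1407/2.1351 = 1.4710.
x_1 = (2.7440 + 4.6305·1.4710)/5.8310 = 1.6387.

x = (1.6387, 1.4710)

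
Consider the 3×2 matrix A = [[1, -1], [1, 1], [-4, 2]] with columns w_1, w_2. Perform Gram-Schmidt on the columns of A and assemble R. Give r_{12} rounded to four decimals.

w_1 = (1, 1, -4); ‖w_1‖ = 4.2426, so e_1 = (0.2357, 0.2357, -0.9428).
r_{12} = e_1·w_2 = -1.8856.

r_{12} = -1.8856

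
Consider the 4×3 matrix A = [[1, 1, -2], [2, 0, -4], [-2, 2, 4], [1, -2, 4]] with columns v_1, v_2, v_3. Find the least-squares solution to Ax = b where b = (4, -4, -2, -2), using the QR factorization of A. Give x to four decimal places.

x = (-0.6667, 0.0000, -0.3333)

v_1 = (1, 2, -2, 1); ‖v_1‖ = 3.1623, so e_1 = (0.3162, 0.6325, -0.6325, 0.3162).
e_1·v_2 = 0.3162·1 + 0.6325·0 + (-0.6325)·2 + 0.3162·(-2) = -1.5811.
u_2 = v_2 + 1.5811·e_1 = (1.5000, 1.0000, 1.0000, -1.5000).
‖u_2‖ = 2.5495, so e_2 = (0.5883, 0.3922, 0.3922, -0.5883).
e_1·v_3 = 0.3162·(-2) + 0.6325·(-4) + (-0.6325)·4 + 0.3162·4 = -4.4272; e_2·v_3 = 0.5883·(-2) + 0.3922·(-4) + 0.3922·4 + (-0.5883)·4 = -3.5301.
u_3 = v_3 + 4.4272·e_1 + 3.5301·e_2 = (1.4769, 0.1846, 2.5846, 3.3231).
‖u_3‖ = 4.4653, so e_3 = (0.3308, 0.0413, 0.5788, 0.7442).
Qᵀb = (-0.6325, 1.1767, -1.4884).
Back-substitute: x_3 = -1.4884/4.4653 = -0.3333.
x_2 = (1.1767 + 3.5301·(-0.3333))/2.5495 = 0.0000.
x_1 = (-0.6325 + 1.5811·0.0000 + 4.4272·(-0.3333))/3.1623 = -0.6667.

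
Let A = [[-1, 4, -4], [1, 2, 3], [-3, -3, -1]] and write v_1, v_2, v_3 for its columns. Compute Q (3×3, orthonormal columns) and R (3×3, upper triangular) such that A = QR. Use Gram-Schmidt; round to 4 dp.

v_1 = (-1, 1, -3); ‖v_1‖ = 3.3166, so e_1 = (-0.3015, 0.3015, -0.9045).
e_1·v_2 = (-0.3015)·4 + 0.3015·2 + (-0.9045)·(-3) = 2.1106.
u_2 = v_2 − 2.1106·e_1 = (4.6364, 1.3636, -1.0909).
‖u_2‖ = 4.9543, so e_2 = (0.9358, 0.2752, -0.2202).
e_1·v_3 = (-0.3015)·(-4) + 0.3015·3 + (-0.9045)·(-1) = 3.0151; e_2·v_3 = 0.9358·(-4) + 0.2752·3 + (-0.2202)·(-1) = -2.6974.
u_3 = v_3 − 3.0151·e_1 + 2.6974·e_2 = (-0.5667, 2.8333, 1.1333).
‖u_3‖ = 3.1038, so e_3 = (-0.1826, 0.9129, 0.3651).

Q = [[-0.3015, 0.9358, -0.1826], [0.3015, 0.2752, 0.9129], [-0.9045, -0.2202, 0.3651]], R = [[3.3166, 2.1106, 3.0151], [0.0000, 4.9543, -2.6974], [0.0000, 0.0000, 3.1038]]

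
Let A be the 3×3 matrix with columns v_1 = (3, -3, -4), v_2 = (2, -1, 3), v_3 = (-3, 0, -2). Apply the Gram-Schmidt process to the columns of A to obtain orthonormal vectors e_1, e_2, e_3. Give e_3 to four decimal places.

v_1 = (3, -3, -4); ‖v_1‖ = 5.8310, so e_1 = (0.5145, -0.5145, -0.6860).
e_1·v_2 = 0.5145·2 + (-0.5145)·(-1) + (-0.6860)·3 = -0.5145.
u_2 = v_2 + 0.5145·e_1 = (2.2647, -1.2647, 2.6471).
‖u_2‖ = 3.7061, so e_2 = (0.6111, -0.3412, 0.7142).
e_1·v_3 = 0.5145·(-3) + (-0.5145)·0 + (-0.6860)·(-2) = -0.1715; e_2·v_3 = 0.6111·(-3) + (-0.3412)·0 + 0.7142·(-2) = -3.2617.
u_3 = v_3 + 0.1715·e_1 + 3.2617·e_2 = (-0.9186, -1.2013, 0.2120).
‖u_3‖ = 1.5271, so e_3 = (-0.6016, -0.7867, 0.1388).

e_3 = (-0.6016, -0.7867, 0.1388)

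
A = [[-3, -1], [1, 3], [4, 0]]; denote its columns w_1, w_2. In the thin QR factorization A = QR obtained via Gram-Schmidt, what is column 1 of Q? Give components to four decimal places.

q_1 = (-0.5883, 0.1961, 0.7845)

w_1 = (-3, 1, 4); ‖w_1‖ = 5.0990, so q_1 = (-0.5883, 0.1961, 0.7845).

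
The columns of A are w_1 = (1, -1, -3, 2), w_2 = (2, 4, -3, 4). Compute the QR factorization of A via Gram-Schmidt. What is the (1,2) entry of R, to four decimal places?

r_{12} = 3.8730

q_1 = w_1/‖w_1‖ = (1, -1, -3, 2)/3.8730 = (0.2582, -0.2582, -0.7746, 0.5164).
r_{12} = q_1·w_2 = 3.8730.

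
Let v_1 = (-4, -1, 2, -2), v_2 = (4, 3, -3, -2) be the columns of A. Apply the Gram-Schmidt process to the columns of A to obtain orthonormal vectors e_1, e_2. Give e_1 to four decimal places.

e_1 = (-0.8000, -0.2000, 0.4000, -0.4000)

v_1 = (-4, -1, 2, -2); ‖v_1‖ = 5.0000, so e_1 = (-0.8000, -0.2000, 0.4000, -0.4000).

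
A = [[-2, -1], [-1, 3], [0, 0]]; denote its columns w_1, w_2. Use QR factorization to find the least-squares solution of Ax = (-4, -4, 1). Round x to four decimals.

x = (2.2857, -0.5714)

w_1 = (-2, -1, 0); ‖w_1‖ = 2.2361, so e_1 = (-0.8944, -0.4472, 0.0000).
e_1·w_2 = (-0.8944)·(-1) + (-0.4472)·3 + 0.0000·0 = -0.4472.
u_2 = w_2 + 0.4472·e_1 = (-1.4000, 2.8000, 0.0000).
‖u_2‖ = 3.1305, so e_2 = (-0.4472, 0.8944, 0.0000).
Qᵀb = (5.3666, -1.7889).
Back-substitute: x_2 = -1.7889/3.1305 = -0.5714.
x_1 = (5.3666 + 0.4472·(-0.5714))/2.2361 = 2.2857.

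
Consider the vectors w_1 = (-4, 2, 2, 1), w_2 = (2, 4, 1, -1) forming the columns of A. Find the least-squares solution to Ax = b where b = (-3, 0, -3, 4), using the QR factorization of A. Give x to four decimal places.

w_1 = (-4, 2, 2, 1); ‖w_1‖ = 5.0000, so e_1 = (-0.8000, 0.4000, 0.4000, 0.2000).
e_1·w_2 = (-0.8000)·2 + 0.4000·4 + 0.4000·1 + 0.2000·(-1) = 0.2000.
u_2 = w_2 − 0.2000·e_1 = (2.1600, 3.9200, 0.9200, -1.0400).
‖u_2‖ = 4.6861, so e_2 = (0.4609, 0.8365, 0.1963, -0.2219).
Qᵀb = (2.0000, -2.8595).
Back-substitute: x_2 = -2.8595/4.6861 = -0.6102.
x_1 = (2.0000 − 0.2000·(-0.6102))/5.0000 = 0.4244.

x = (0.4244, -0.6102)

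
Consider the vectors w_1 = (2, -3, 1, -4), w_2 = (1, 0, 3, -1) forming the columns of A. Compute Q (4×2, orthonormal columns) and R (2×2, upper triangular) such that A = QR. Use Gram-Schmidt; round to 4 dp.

Q = [[0.3651, 0.1388], [-0.5477, 0.3124], [0.1826, 0.9372], [-0.7303, 0.0694]], R = [[5.4772, 1.6432], [0.0000, 2.8810]]

e_1 = w_1/‖w_1‖ = (2, -3, 1, -4)/5.4772 = (0.3651, -0.5477, 0.1826, -0.7303).
r_{12} = e_1·w_2 = 1.6432.
u_2 = w_2 − 1.6432·e_1 = (0.4000, 0.9000, 2.7000, 0.2000).
‖u_2‖ = 2.8810, so e_2 = (0.1388, 0.3124, 0.9372, 0.0694).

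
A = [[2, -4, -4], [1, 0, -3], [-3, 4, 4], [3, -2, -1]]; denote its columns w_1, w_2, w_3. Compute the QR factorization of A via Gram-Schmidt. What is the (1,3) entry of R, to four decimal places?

r_{13} = -5.4214

w_1 = (2, 1, -3, 3); ‖w_1‖ = 4.7958, so e_1 = (0.4170, 0.2085, -0.6255, 0.6255).
r_{13} = e_1·w_3 = -5.4214.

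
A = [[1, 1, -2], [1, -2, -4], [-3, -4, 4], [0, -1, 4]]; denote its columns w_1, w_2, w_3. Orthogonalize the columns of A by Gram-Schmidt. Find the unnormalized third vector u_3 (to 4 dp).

w_1 = (1, 1, -3, 0); ‖w_1‖ = 3.3166, so e_1 = (0.3015, 0.3015, -0.9045, 0.0000).
e_1·w_2 = 0.3015·1 + 0.3015·(-2) + (-0.9045)·(-4) + 0.0000·(-1) = 3.3166.
u_2 = w_2 − 3.3166·e_1 = (0.0000, -3.0000, -1.0000, -1.0000).
‖u_2‖ = 3.3166, so e_2 = (0.0000, -0.9045, -0.3015, -0.3015).
e_1·w_3 = 0.3015·(-2) + 0.3015·(-4) + (-0.9045)·4 + 0.0000·4 = -5.4272; e_2·w_3 = 0.0000·(-2) + (-0.9045)·(-4) + (-0.3015)·4 + (-0.3015)·4 = 1.2060.
u_3 = w_3 + 5.4272·e_1 − 1.2060·e_2 = (-0.3636, -1.2727, -0.5455, 4.3636).

u_3 = (-0.3636, -1.2727, -0.5455, 4.3636)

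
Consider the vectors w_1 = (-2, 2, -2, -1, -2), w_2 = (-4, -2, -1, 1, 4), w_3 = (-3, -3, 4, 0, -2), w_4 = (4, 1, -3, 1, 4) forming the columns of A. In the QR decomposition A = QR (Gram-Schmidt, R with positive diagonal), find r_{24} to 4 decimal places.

r_{24} = 0.0673

w_1 = (-2, 2, -2, -1, -2); ‖w_1‖ = 4.1231, so q_1 = (-0.4851, 0.4851, -0.4851, -0.2425, -0.4851).
q_1·w_2 = (-0.4851)·(-4) + 0.4851·(-2) + (-0.4851)·(-1) + (-0.2425)·1 + (-0.4851)·4 = -0.7276.
u_2 = w_2 + 0.7276·q_1 = (-4.3529, -1.6471, -1.3529, 0.8235, 3.6471).
‖u_2‖ = 6.1213, so q_2 = (-0.7111, -0.2691, -0.2210, 0.1345, 0.5958).
r_{24} = q_2·w_4 = 0.0673.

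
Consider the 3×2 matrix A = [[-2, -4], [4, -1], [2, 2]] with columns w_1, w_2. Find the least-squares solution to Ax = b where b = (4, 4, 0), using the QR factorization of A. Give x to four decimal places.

w_1 = (-2, 4, 2); ‖w_1‖ = 4.8990, so e_1 = (-0.4082, 0.8165, 0.4082).
e_1·w_2 = (-0.4082)·(-4) + 0.8165·(-1) + 0.4082·2 = 1.6330.
u_2 = w_2 − 1.6330·e_1 = (-3.3333, -2.3333, 1.3333).
‖u_2‖ = 4.2817, so e_2 = (-0.7785, -0.5449, 0.3114).
Qᵀb = (1.6330, -5.2938).
Back-substitute: x_2 = -5.2938/4.2817 = -1.2364.
x_1 = (1.6330 − 1.6330·(-1.2364))/4.8990 = 0.7455.

x = (0.7455, -1.2364)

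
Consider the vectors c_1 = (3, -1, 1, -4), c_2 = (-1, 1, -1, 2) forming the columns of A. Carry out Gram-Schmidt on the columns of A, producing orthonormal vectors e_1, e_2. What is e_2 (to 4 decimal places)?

e_1 = c_1/‖c_1‖ = (3, -1, 1, -4)/5.1962 = (0.5774, -0.1925, 0.1925, -0.7698).
r_{12} = e_1·c_2 = -2.5019.
u_2 = c_2 + 2.5019·e_1 = (0.4444, 0.5185, -0.5185, 0.0741).
‖u_2‖ = 0.8607, so e_2 = (0.5164, 0.6025, -0.6025, 0.0861).

e_2 = (0.5164, 0.6025, -0.6025, 0.0861)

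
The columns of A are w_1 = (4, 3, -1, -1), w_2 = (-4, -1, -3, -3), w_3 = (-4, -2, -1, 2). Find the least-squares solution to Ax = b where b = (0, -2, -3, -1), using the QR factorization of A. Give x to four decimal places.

w_1 = (4, 3, -1, -1); ‖w_1‖ = 5.1962, so e_1 = (0.7698, 0.5774, -0.1925, -0.1925).
e_1·w_2 = 0.7698·(-4) + 0.5774·(-1) + (-0.1925)·(-3) + (-0.1925)·(-3) = -2.5019.
u_2 = w_2 + 2.5019·e_1 = (-2.0741, 0.4444, -3.4815, -3.4815).
‖u_2‖ = 5.3610, so e_2 = (-0.3869, 0.0829, -0.6494, -0.6494).
e_1·w_3 = 0.7698·(-4) + 0.5774·(-2) + (-0.1925)·(-1) + (-0.1925)·2 = -4.4264; e_2·w_3 = (-0.3869)·(-4) + 0.0829·(-2) + (-0.6494)·(-1) + (-0.6494)·2 = 0.7323.
u_3 = w_3 + 4.4264·e_1 − 0.7323·e_2 = (-0.3093, 0.4948, -1.3763, 1.6237).
‖u_3‖ = 2.2071, so e_3 = (-0.1401, 0.2242, -0.6236, 0.7357).
Qᵀb = (-0.3849, 2.4318, 0.6866).
Back-substitute: x_3 = 0.6866/2.2071 = 0.3111.
x_2 = (2.4318 − 0.7323·0.3111)/5.3610 = 0.4111.
x_1 = (-0.3849 + 2.5019·0.4111 + 4.4264·0.3111)/5.1962 = 0.3889.

x = (0.3889, 0.4111, 0.3111)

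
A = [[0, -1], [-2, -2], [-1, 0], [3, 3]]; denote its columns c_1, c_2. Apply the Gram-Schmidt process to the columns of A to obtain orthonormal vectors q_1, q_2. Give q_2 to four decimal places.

q_1 = c_1/‖c_1‖ = (0, -2, -1, 3)/3.7417 = (0.0000, -0.5345, -0.2673, 0.8018).
r_{12} = q_1·c_2 = 3.4744.
u_2 = c_2 − 3.4744·q_1 = (-1.0000, -0.1429, 0.9286, 0.2143).
‖u_2‖ = 1.3887, so q_2 = (-0.7201, -0.1029, 0.6686, 0.1543).

q_2 = (-0.7201, -0.1029, 0.6686, 0.1543)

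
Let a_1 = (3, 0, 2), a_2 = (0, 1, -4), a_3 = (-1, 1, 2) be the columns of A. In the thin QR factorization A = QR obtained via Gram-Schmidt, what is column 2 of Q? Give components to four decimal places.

a_1 = (3, 0, 2); ‖a_1‖ = 3.6056, so q_1 = (0.8321, 0.0000, 0.5547).
q_1·a_2 = 0.8321·0 + 0.0000·1 + 0.5547·(-4) = -2.2188.
u_2 = a_2 + 2.2188·q_1 = (1.8462, 1.0000, -2.7692).
‖u_2‖ = 3.4752, so q_2 = (0.5312, 0.2878, -0.7969).

q_2 = (0.5312, 0.2878, -0.7969)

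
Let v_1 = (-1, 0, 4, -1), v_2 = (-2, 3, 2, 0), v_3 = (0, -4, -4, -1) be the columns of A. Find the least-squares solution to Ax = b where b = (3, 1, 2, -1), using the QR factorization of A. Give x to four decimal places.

v_1 = (-1, 0, 4, -1); ‖v_1‖ = 4.2426, so e_1 = (-0.2357, 0.0000, 0.9428, -0.2357).
e_1·v_2 = (-0.2357)·(-2) + 0.0000·3 + 0.9428·2 + (-0.2357)·0 = 2.3570.
u_2 = v_2 − 2.3570·e_1 = (-1.4444, 3.0000, -0.2222, 0.5556).
‖u_2‖ = 3.3830, so e_2 = (-0.4270, 0.8868, -0.0657, 0.1642).
e_1·v_3 = (-0.2357)·0 + 0.0000·(-4) + 0.9428·(-4) + (-0.2357)·(-1) = -3.5355; e_2·v_3 = (-0.4270)·0 + 0.8868·(-4) + (-0.0657)·(-4) + 0.1642·(-1) = -3.4487.
u_3 = v_3 + 3.5355·e_1 + 3.4487·e_2 = (-2.3058, -0.9417, -0.8932, -1.2670).
‖u_3‖ = 2.9337, so e_3 = (-0.7860, -0.3210, -0.3045, -0.4319).
Qᵀb = (1.4142, -0.6897, -2.8560).
Back-substitute: x_3 = -2.8560/2.9337 = -0.9735.
x_2 = (-0.6897 + 3.4487·(-0.9735))/3.3830 = -1.1963.
x_1 = (1.4142 − 2.3570·(-1.1963) + 3.5355·(-0.9735))/4.2426 = 0.1867.

x = (0.1867, -1.1963, -0.9735)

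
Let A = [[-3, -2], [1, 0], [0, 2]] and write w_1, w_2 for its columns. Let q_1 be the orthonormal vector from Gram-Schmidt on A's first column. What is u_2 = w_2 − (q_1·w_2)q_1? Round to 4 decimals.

w_1 = (-3, 1, 0); ‖w_1‖ = 3.1623, so q_1 = (-0.9487, 0.3162, 0.0000).
q_1·w_2 = (-0.9487)·(-2) + 0.3162·0 + 0.0000·2 = 1.8974.
u_2 = w_2 − 1.8974·q_1 = (-0.2000, -0.6000, 2.0000).

u_2 = (-0.2000, -0.6000, 2.0000)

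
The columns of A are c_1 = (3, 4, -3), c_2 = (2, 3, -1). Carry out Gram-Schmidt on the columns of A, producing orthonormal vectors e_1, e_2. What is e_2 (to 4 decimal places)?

e_2 = (0.1449, 0.5218, 0.8407)

c_1 = (3, 4, -3); ‖c_1‖ = 5.8310, so e_1 = (0.5145, 0.6860, -0.5145).
e_1·c_2 = 0.5145·2 + 0.6860·3 + (-0.5145)·(-1) = 3.6015.
u_2 = c_2 − 3.6015·e_1 = (0.1471, 0.5294, 0.8529).
‖u_2‖ = 1.0146, so e_2 = (0.1449, 0.5218, 0.8407).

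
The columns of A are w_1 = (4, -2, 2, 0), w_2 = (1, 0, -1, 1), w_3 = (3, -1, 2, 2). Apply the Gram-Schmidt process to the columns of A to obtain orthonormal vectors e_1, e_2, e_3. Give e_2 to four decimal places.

e_2 = (0.3961, 0.0990, -0.6931, 0.5941)

w_1 = (4, -2, 2, 0); ‖w_1‖ = 4.8990, so e_1 = (0.8165, -0.4082, 0.4082, 0.0000).
e_1·w_2 = 0.8165·1 + (-0.4082)·0 + 0.4082·(-1) + 0.0000·1 = 0.4082.
u_2 = w_2 − 0.4082·e_1 = (0.6667, 0.1667, -1.1667, 1.0000).
‖u_2‖ = 1.6833, so e_2 = (0.3961, 0.0990, -0.6931, 0.5941).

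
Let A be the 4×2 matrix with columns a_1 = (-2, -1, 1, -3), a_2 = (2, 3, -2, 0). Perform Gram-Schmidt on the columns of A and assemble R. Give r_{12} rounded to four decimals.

a_1 = (-2, -1, 1, -3); ‖a_1‖ = 3.8730, so e_1 = (-0.5164, -0.2582, 0.2582, -0.7746).
r_{12} = e_1·a_2 = -2.3238.

r_{12} = -2.3238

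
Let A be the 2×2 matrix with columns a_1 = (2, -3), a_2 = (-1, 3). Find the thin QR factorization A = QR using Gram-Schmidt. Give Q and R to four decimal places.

Q = [[0.5547, 0.8321], [-0.8321, 0.5547]], R = [[3.6056, -3.0509], [0.0000, 0.8321]]

e_1 = a_1/‖a_1‖ = (2, -3)/3.6056 = (0.5547, -0.8321).
r_{12} = e_1·a_2 = -3.0509.
u_2 = a_2 + 3.0509·e_1 = (0.6923, 0.4615).
‖u_2‖ = 0.8321, so e_2 = (0.8321, 0.5547).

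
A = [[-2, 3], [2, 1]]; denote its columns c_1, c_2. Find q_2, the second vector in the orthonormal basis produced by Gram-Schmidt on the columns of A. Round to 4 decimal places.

q_2 = (0.7071, 0.7071)

c_1 = (-2, 2); ‖c_1‖ = 2.8284, so q_1 = (-0.7071, 0.7071).
q_1·c_2 = (-0.7071)·3 + 0.7071·1 = -1.4142.
u_2 = c_2 + 1.4142·q_1 = (2.0000, 2.0000).
‖u_2‖ = 2.8284, so q_2 = (0.7071, 0.7071).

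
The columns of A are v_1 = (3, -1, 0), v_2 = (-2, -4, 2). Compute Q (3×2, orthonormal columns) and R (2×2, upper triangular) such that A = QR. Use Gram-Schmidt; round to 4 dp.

e_1 = v_1/‖v_1‖ = (3, -1, 0)/3.1623 = (0.9487, -0.3162, 0.0000).
r_{12} = e_1·v_2 = -0.6325.
u_2 = v_2 + 0.6325·e_1 = (-1.4000, -4.2000, 2.0000).
‖u_2‖ = 4.8580, so e_2 = (-0.2882, -0.8646, 0.4117).

Q = [[0.9487, -0.2882], [-0.3162, -0.8646], [0.0000, 0.4117]], R = [[3.1623, -0.6325], [0.0000, 4.8580]]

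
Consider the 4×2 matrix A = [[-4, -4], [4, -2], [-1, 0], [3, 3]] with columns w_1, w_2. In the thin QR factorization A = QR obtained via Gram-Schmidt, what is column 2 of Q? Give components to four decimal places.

q_1 = w_1/‖w_1‖ = (-4, 4, -1, 3)/6.4807 = (-0.6172, 0.6172, -0.1543, 0.4629).
r_{12} = q_1·w_2 = 2.6232.
u_2 = w_2 − 2.6232·q_1 = (-2.3810, -3.6190, 0.4048, 1.7857).
‖u_2‖ = 4.7031, so q_2 = (-0.5063, -0.7695, 0.0861, 0.3797).

q_2 = (-0.5063, -0.7695, 0.0861, 0.3797)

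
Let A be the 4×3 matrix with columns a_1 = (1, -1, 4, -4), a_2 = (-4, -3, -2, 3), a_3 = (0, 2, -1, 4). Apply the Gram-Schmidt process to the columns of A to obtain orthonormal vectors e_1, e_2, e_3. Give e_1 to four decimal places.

a_1 = (1, -1, 4, -4); ‖a_1‖ = 5.8310, so e_1 = (0.1715, -0.1715, 0.6860, -0.6860).

e_1 = (0.1715, -0.1715, 0.6860, -0.6860)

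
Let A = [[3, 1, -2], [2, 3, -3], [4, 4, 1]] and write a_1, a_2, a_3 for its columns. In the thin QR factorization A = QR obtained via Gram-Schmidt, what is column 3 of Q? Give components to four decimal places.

q_3 = (-0.3522, -0.7044, 0.6163)

a_1 = (3, 2, 4); ‖a_1‖ = 5.3852, so q_1 = (0.5571, 0.3714, 0.7428).
q_1·a_2 = 0.5571·1 + 0.3714·3 + 0.7428·4 = 4.6424.
u_2 = a_2 − 4.6424·q_1 = (-1.5862, 1.2759, 0.5517).
‖u_2‖ = 2.1091, so q_2 = (-0.7521, 0.6049, 0.2616).
q_1·a_3 = 0.5571·(-2) + 0.3714·(-3) + 0.7428·1 = -1.4856; q_2·a_3 = (-0.7521)·(-2) + 0.6049·(-3) + 0.2616·1 = -0.0490.
u_3 = a_3 + 1.4856·q_1 + 0.0490·q_2 = (-1.2093, -2.4186, 2.1163).
‖u_3‖ = 3.4338, so q_3 = (-0.3522, -0.7044, 0.6163).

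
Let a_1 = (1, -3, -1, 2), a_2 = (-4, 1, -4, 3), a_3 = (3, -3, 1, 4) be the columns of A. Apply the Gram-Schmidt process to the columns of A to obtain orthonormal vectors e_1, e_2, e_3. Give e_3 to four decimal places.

e_1 = a_1/‖a_1‖ = (1, -3, -1, 2)/3.8730 = (0.2582, -0.7746, -0.2582, 0.5164).
r_{12} = e_1·a_2 = 0.7746.
u_2 = a_2 − 0.7746·e_1 = (-4.2000, 1.6000, -3.8000, 2.6000).
‖u_2‖ = 6.4343, so e_2 = (-0.6528, 0.2487, -0.5906, 0.4041).
r_{13} = e_1·a_3 = 4.9058; r_{23} = e_2·a_3 = -1.6785.
u_3 = a_3 − 4.9058·e_1 + 1.6785·e_2 = (0.6377, 1.2174, 1.2754, 2.1449).
‖u_3‖ = 2.8488, so e_3 = (0.2238, 0.4273, 0.4477, 0.7529).

e_3 = (0.2238, 0.4273, 0.4477, 0.7529)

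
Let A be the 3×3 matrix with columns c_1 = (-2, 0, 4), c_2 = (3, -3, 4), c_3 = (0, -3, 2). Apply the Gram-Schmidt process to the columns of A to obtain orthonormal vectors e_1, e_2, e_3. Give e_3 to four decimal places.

e_3 = (-0.4983, -0.8305, -0.2491)

c_1 = (-2, 0, 4); ‖c_1‖ = 4.4721, so e_1 = (-0.4472, 0.0000, 0.8944).
e_1·c_2 = (-0.4472)·3 + 0.0000·(-3) + 0.8944·4 = 2.2361.
u_2 = c_2 − 2.2361·e_1 = (4.0000, -3.0000, 2.0000).
‖u_2‖ = 5.3852, so e_2 = (0.7428, -0.5571, 0.3714).
e_1·c_3 = (-0.4472)·0 + 0.0000·(-3) + 0.8944·2 = 1.7889; e_2·c_3 = 0.7428·0 + (-0.5571)·(-3) + 0.3714·2 = 2.4140.
u_3 = c_3 − 1.7889·e_1 − 2.4140·e_2 = (-0.9931, -1.6552, -0.4966).
‖u_3‖ = 1.9931, so e_3 = (-0.4983, -0.8305, -0.2491).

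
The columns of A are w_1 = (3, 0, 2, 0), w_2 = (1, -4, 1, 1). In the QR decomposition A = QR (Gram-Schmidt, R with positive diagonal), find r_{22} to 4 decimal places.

r_{22} = 4.1324

w_1 = (3, 0, 2, 0); ‖w_1‖ = 3.6056, so e_1 = (0.8321, 0.0000, 0.5547, 0.0000).
e_1·w_2 = 0.8321·1 + 0.0000·(-4) + 0.5547·1 + 0.0000·1 = 1.3868.
u_2 = w_2 − 1.3868·e_1 = (-0.1538, -4.0000, 0.2308, 1.0000).
r_{22} = ‖u_2‖ = 4.1324.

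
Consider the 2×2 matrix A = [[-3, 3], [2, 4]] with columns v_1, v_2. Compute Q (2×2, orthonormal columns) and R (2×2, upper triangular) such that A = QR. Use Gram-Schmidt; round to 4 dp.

Q = [[-0.8321, 0.5547], [0.5547, 0.8321]], R = [[3.6056, -0.2774], [0.0000, 4.9923]]

e_1 = v_1/‖v_1‖ = (-3, 2)/3.6056 = (-0.8321, 0.5547).
r_{12} = e_1·v_2 = -0.2774.
u_2 = v_2 + 0.2774·e_1 = (2.7692, 4.1538).
‖u_2‖ = 4.9923, so e_2 = (0.5547, 0.8321).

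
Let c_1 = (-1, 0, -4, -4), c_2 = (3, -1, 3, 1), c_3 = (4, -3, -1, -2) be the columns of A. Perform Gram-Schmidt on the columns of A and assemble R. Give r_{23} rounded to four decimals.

e_1 = c_1/‖c_1‖ = (-1, 0, -4, -4)/5.7446 = (-0.1741, 0.0000, -0.6963, -0.6963).
r_{12} = e_1·c_2 = -3.3075.
u_2 = c_2 + 3.3075·e_1 = (2.4242, -1.0000, 0.6970, -1.3030).
‖u_2‖ = 3.0101, so e_2 = (0.8054, -0.3322, 0.2315, -0.4329).
r_{23} = e_2·c_3 = 4.8524.

r_{23} = 4.8524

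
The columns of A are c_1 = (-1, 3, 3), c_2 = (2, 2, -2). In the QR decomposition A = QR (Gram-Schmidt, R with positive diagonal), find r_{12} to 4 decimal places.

r_{12} = -0.4588

c_1 = (-1, 3, 3); ‖c_1‖ = 4.3589, so e_1 = (-0.2294, 0.6882, 0.6882).
r_{12} = e_1·c_2 = -0.4588.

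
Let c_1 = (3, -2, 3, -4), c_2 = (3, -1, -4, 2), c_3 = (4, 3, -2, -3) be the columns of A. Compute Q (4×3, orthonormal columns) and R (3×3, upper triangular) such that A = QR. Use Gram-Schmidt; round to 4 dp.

Q = [[0.4867, 0.7029, 0.2314], [-0.3244, -0.2792, 0.8346], [0.4867, -0.6231, -0.2512], [-0.6489, 0.1994, -0.4322]], R = [[6.1644, -1.4600, 1.9467], [0.0000, 5.2791, 2.6221], [0.0000, 0.0000, 5.2283]]

c_1 = (3, -2, 3, -4); ‖c_1‖ = 6.1644, so e_1 = (0.4867, -0.3244, 0.4867, -0.6489).
e_1·c_2 = 0.4867·3 + (-0.3244)·(-1) + 0.4867·(-4) + (-0.6489)·2 = -1.4600.
u_2 = c_2 + 1.4600·e_1 = (3.7105, -1.4737, -3.2895, 1.0526).
‖u_2‖ = 5.2791, so e_2 = (0.7029, -0.2792, -0.6231, 0.1994).
e_1·c_3 = 0.4867·4 + (-0.3244)·3 + 0.4867·(-2) + (-0.6489)·(-3) = 1.9467; e_2·c_3 = 0.7029·4 + (-0.2792)·3 + (-0.6231)·(-2) + 0.1994·(-3) = 2.6221.
u_3 = c_3 − 1.9467·e_1 − 2.6221·e_2 = (1.2096, 4.3636, -1.3135, -2.2597).
‖u_3‖ = 5.2283, so e_3 = (0.2314, 0.8346, -0.2512, -0.4322).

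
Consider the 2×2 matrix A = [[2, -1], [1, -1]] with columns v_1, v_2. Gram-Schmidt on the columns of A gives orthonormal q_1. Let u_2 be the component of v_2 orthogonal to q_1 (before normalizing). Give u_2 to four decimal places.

u_2 = (0.2000, -0.4000)

v_1 = (2, 1); ‖v_1‖ = 2.2361, so q_1 = (0.8944, 0.4472).
q_1·v_2 = 0.8944·(-1) + 0.4472·(-1) = -1.3416.
u_2 = v_2 + 1.3416·q_1 = (0.2000, -0.4000).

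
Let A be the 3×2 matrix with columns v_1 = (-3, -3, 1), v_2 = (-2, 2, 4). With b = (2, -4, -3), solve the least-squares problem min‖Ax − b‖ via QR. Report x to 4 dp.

x = (0.3818, -1.0636)

e_1 = v_1/‖v_1‖ = (-3, -3, 1)/4.3589 = (-0.6882, -0.6882, 0.2294).
r_{12} = e_1·v_2 = 0.9177.
u_2 = v_2 − 0.9177·e_1 = (-1.3684, 2.6316, 3.7895).
‖u_2‖ = 4.8123, so e_2 = (-0.2844, 0.5468, 0.7875).
Qᵀb = (0.6882, -5.1185).
Back-substitute: x_2 = -5.1185/4.8123 = -1.0636.
x_1 = (0.6882 − 0.9177·(-1.0636))/4.3589 = 0.3818.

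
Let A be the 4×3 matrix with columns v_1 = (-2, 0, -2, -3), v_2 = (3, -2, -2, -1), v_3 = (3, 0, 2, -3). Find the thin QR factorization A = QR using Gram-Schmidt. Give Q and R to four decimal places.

v_1 = (-2, 0, -2, -3); ‖v_1‖ = 4.1231, so q_1 = (-0.4851, 0.0000, -0.4851, -0.7276).
q_1·v_2 = (-0.4851)·3 + 0.0000·(-2) + (-0.4851)·(-2) + (-0.7276)·(-1) = 0.2425.
u_2 = v_2 − 0.2425·q_1 = (3.1176, -2.0000, -1.8824, -0.8235).
‖u_2‖ = 4.2357, so q_2 = (0.7360, -0.4722, -0.4444, -0.1944).
q_1·v_3 = (-0.4851)·3 + 0.0000·0 + (-0.4851)·2 + (-0.7276)·(-3) = -0.2425; q_2·v_3 = 0.7360·3 + (-0.4722)·0 + (-0.4444)·2 + (-0.1944)·(-3) = 1.9026.
u_3 = v_3 + 0.2425·q_1 − 1.9026·q_2 = (1.4820, 0.8984, 2.7279, -2.8066).
‖u_3‖ = 4.2803, so q_3 = (0.3462, 0.2099, 0.6373, -0.6557).

Q = [[-0.4851, 0.7360, 0.3462], [0.0000, -0.4722, 0.2099], [-0.4851, -0.4444, 0.6373], [-0.7276, -0.1944, -0.6557]], R = [[4.1231, 0.2425, -0.2425], [0.0000, 4.2357, 1.9026], [0.0000, 0.0000, 4.2803]]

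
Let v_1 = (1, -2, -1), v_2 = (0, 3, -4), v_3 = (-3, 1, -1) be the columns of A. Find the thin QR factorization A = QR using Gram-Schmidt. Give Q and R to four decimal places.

Q = [[0.4082, 0.0676, -0.9104], [-0.8165, 0.4730, -0.3310], [-0.4082, -0.8785, -0.2483]], R = [[2.4495, -0.8165, -1.6330], [0.0000, 4.9329, 1.1488], [0.0000, 0.0000, 2.6483]]

q_1 = v_1/‖v_1‖ = (1, -2, -1)/2.4495 = (0.4082, -0.8165, -0.4082).
r_{12} = q_1·v_2 = -0.8165.
u_2 = v_2 + 0.8165·q_1 = (0.3333, 2.3333, -4.3333).
‖u_2‖ = 4.9329, so q_2 = (0.0676, 0.4730, -0.8785).
r_{13} = q_1·v_3 = -1.6330; r_{23} = q_2·v_3 = 1.1488.
u_3 = v_3 + 1.6330·q_1 − 1.1488·q_2 = (-2.4110, -0.8767, -0.6575).
‖u_3‖ = 2.6483, so q_3 = (-0.9104, -0.3310, -0.2483).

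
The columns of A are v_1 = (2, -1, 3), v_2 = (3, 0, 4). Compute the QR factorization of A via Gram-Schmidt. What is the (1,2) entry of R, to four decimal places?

r_{12} = 4.8107

v_1 = (2, -1, 3); ‖v_1‖ = 3.7417, so e_1 = (0.5345, -0.2673, 0.8018).
r_{12} = e_1·v_2 = 4.8107.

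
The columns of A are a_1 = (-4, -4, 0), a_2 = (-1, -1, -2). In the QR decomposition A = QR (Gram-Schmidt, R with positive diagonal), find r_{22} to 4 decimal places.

a_1 = (-4, -4, 0); ‖a_1‖ = 5.6569, so e_1 = (-0.7071, -0.7071, 0.0000).
e_1·a_2 = (-0.7071)·(-1) + (-0.7071)·(-1) + 0.0000·(-2) = 1.4142.
u_2 = a_2 − 1.4142·e_1 = (0.0000, 0.0000, -2.0000).
r_{22} = ‖u_2‖ = 2.0000.

r_{22} = 2.0000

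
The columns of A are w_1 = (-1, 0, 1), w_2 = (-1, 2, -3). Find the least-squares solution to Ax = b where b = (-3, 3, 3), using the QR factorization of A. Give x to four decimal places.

w_1 = (-1, 0, 1); ‖w_1‖ = 1.4142, so e_1 = (-0.7071, 0.0000, 0.7071).
e_1·w_2 = (-0.7071)·(-1) + 0.0000·2 + 0.7071·(-3) = -1.4142.
u_2 = w_2 + 1.4142·e_1 = (-2.0000, 2.0000, -2.0000).
‖u_2‖ = 3.4641, so e_2 = (-0.5774, 0.5774, -0.5774).
Qᵀb = (4.2426, 1.7321).
Back-substitute: x_2 = 1.7321/3.4641 = 0.5000.
x_1 = (4.2426 + 1.4142·0.5000)/1.4142 = 3.5000.

x = (3.5000, 0.5000)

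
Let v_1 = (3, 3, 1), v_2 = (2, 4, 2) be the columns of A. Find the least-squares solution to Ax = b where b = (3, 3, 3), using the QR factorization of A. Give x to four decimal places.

x = (0.4286, 0.6429)

v_1 = (3, 3, 1); ‖v_1‖ = 4.3589, so e_1 = (0.6882, 0.6882, 0.2294).
e_1·v_2 = 0.6882·2 + 0.6882·4 + 0.2294·2 = 4.5883.
u_2 = v_2 − 4.5883·e_1 = (-1.1579, 0.8421, 0.9474).
‖u_2‖ = 1.7168, so e_2 = (-0.6745, 0.4905, 0.5518).
Qᵀb = (4.8177, 1.1037).
Back-substitute: x_2 = 1.1037/1.7168 = 0.6429.
x_1 = (4.8177 − 4.5883·0.6429)/4.3589 = 0.4286.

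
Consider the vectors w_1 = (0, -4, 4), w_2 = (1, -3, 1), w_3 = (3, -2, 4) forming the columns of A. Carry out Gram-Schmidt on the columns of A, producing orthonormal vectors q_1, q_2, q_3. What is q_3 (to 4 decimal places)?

w_1 = (0, -4, 4); ‖w_1‖ = 5.6569, so q_1 = (0.0000, -0.7071, 0.7071).
q_1·w_2 = 0.0000·1 + (-0.7071)·(-3) + 0.7071·1 = 2.8284.
u_2 = w_2 − 2.8284·q_1 = (1.0000, -1.0000, -1.0000).
‖u_2‖ = 1.7321, so q_2 = (0.5774, -0.5774, -0.5774).
q_1·w_3 = 0.0000·3 + (-0.7071)·(-2) + 0.7071·4 = 4.2426; q_2·w_3 = 0.5774·3 + (-0.5774)·(-2) + (-0.5774)·4 = 0.5774.
u_3 = w_3 − 4.2426·q_1 − 0.5774·q_2 = (2.6667, 1.3333, 1.3333).
‖u_3‖ = 3.2660, so q_3 = (0.8165, 0.4082, 0.4082).

q_3 = (0.8165, 0.4082, 0.4082)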